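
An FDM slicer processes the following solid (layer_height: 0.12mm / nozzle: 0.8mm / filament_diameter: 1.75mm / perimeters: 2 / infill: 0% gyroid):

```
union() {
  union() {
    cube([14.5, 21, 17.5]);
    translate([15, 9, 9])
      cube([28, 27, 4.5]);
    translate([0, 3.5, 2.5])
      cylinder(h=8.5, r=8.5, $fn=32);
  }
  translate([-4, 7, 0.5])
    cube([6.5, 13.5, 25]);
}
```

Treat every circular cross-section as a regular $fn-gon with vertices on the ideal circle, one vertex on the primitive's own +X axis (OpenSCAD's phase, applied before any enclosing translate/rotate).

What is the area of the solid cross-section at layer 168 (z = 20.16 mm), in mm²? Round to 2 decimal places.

87.75 mm²

At z = 20.16 mm: the cube is not intersected at this z (z outside [0, 17.5]); the cube at (15, 9) is absent (z outside [9, 13.5]); the cylinder at (0, 3.5) does not reach this height (z outside [2.5, 11]); Combining (union): nothing is present at this height; the 6.5×13.5 cube at (-4, 7) contributes its full rectangle (area 87.75 mm²); Taking the union: only the 6.5×13.5 cube at (-4, 7) is present, so the union is just that shape — area = 87.75 mm². Overall, the cross-section is a single solid region. Net area = 87.75 mm².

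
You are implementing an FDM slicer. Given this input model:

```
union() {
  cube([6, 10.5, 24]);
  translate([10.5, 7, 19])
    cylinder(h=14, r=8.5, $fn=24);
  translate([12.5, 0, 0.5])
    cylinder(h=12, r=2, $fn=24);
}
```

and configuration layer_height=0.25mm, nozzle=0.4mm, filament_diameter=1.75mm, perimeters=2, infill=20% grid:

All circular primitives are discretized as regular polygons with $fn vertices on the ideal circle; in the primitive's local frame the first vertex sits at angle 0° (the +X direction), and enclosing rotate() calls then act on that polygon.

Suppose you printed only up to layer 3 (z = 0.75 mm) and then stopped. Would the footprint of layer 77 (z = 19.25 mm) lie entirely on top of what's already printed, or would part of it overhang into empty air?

part overhangs

Compare the two slices. At z = 0.75: the cube is present — its section is the full 6×10.5 rectangle (area 63.00 mm²); the cylinder at (10.5, 7) does not reach this height (z outside [19, 33]); the r=2 cylinder at (12.5, 0) gives a regular 24-gon of circumradius 2 (constant along its height) (area = (24/2)·2.000²·sin(360°/24) = 12.42 mm²); Merging all regions: the 2 present regions are separate (no shared area or edge), so areas and boundary lengths simply add and each stays a separate island — area = 75.42 mm². At z = 19.25: the 6×10.5 cube contributes its full rectangle (area 63.00 mm²); the r=8.5 cylinder at (10.5, 7) gives a regular 24-gon of circumradius 8.5 (constant along its height) (area = (24/2)·8.500²·sin(360°/24) = 224.40 mm²); the cylinder at (12.5, 0) is absent (z outside [0.5, 12.5]); Combining (union): the regions partially overlap — summed areas 287.40 mm² minus the doubly-counted overlap 32.88 mm² gives 254.52 mm² — area = 254.52 mm². Checking containment: at z = 19.25 the cross-section extends beyond the z = 0.75 cross-section by about 181.14 mm².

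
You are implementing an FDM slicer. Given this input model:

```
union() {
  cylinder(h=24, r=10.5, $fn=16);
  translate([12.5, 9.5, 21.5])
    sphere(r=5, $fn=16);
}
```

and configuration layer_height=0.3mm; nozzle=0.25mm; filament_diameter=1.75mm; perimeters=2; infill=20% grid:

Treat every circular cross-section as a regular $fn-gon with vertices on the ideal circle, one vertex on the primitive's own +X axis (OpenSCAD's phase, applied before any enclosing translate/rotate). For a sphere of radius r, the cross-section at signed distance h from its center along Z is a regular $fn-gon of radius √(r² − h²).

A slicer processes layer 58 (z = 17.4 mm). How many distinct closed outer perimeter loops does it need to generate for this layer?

2

At z = 17.4 mm: the cylinder: section is a regular 16-gon, circumradius r=10.5; the r=5 sphere at (12.5, 9.5) slices to a regular 16-gon of circumradius 2.862 (√(r²−h²) with h=4.1 from center); Taking the union: the 2 present regions are separate (no shared area or edge), so areas and boundary lengths simply add and each stays a separate island — 2 connected regions. The result has 2 disconnected regions.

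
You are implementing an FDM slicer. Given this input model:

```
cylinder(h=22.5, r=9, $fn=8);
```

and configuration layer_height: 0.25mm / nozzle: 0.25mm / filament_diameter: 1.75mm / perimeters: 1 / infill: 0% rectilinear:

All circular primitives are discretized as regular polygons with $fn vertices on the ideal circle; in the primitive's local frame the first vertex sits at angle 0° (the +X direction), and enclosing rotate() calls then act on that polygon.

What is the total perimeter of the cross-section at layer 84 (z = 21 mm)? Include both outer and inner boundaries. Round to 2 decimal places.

55.11 mm

At z = 21 mm: the cylinder: section is a regular 8-gon, circumradius r=9 (perimeter = 2·8·9.000·sin(180°/8) = 55.11 mm). Overall, the cross-section is a single solid region. Total boundary length (outer) = 55.11 mm.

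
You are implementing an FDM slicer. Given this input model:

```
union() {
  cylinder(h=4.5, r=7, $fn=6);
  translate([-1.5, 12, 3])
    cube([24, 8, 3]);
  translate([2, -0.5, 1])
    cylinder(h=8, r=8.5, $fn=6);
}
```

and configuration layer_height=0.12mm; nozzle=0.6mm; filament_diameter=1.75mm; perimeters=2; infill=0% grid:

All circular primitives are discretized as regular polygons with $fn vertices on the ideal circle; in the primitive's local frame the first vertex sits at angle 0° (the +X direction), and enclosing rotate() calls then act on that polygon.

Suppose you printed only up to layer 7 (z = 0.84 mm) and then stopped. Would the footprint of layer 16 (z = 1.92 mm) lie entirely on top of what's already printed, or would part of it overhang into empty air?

Compare the two slices. At z = 0.84: the r=7 cylinder contributes a regular 6-gon of circumradius 7 (area = (6/2)·7.000²·sin(360°/6) = 127.31 mm²); the cube at (-1.5, 12) is absent (z outside [3, 6]); the cylinder at (2, -0.5) is absent (z outside [1, 9]); Taking the union: only the r=7 cylinder is present, so the union is just that shape — area = 127.31 mm². At z = 1.92: the r=7 cylinder contributes a regular 6-gon of circumradius 7 (area = (6/2)·7.000²·sin(360°/6) = 127.31 mm²); the cube at (-1.5, 12) does not reach this height (z outside [3, 6]); the cylinder at (2, -0.5): section is a regular 6-gon, circumradius r=8.5 (area = (6/2)·8.500²·sin(360°/6) = 187.71 mm²); Taking the union: the regions partially overlap — summed areas 315.02 mm² minus the doubly-counted overlap 121.10 mm² gives 193.92 mm² — area = 193.92 mm². Checking containment: at z = 1.92 the cross-section extends beyond the z = 0.84 cross-section by about 66.61 mm².

part overhangs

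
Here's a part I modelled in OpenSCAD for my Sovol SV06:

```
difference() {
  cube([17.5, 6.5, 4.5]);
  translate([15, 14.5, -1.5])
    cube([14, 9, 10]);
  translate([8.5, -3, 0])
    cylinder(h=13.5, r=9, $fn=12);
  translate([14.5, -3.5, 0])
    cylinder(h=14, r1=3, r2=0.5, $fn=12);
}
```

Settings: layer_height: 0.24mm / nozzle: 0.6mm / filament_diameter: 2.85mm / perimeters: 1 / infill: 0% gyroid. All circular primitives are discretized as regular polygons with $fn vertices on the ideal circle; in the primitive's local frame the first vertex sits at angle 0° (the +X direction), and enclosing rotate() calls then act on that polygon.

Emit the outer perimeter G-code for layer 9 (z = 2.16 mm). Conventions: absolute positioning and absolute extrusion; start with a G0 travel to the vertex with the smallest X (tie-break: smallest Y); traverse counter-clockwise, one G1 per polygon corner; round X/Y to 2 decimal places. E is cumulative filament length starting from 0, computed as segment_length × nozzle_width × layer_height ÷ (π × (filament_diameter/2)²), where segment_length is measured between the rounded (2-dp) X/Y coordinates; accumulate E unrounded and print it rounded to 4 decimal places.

G0 X0.00 Y0.00 Z2.16
G1 X0.30 Y0.00 E0.0068
G1 X0.71 Y1.50 E0.0419
G1 X4.00 Y4.79 E0.1469
G1 X8.50 Y6.00 E0.2521
G1 X13.00 Y4.79 E0.3573
G1 X16.29 Y1.50 E0.4623
G1 X16.70 Y0.00 E0.4974
G1 X17.50 Y0.00 E0.5155
G1 X17.50 Y6.50 E0.6622
G1 X0.00 Y6.50 E1.0572
G1 X0.00 Y0.00 E1.2039

At z = 2.16 mm: the cube (footprint 17.5×6.5) is included at this height; the cube at (15, 14.5) (footprint 14×9) is included at this height; the r=9 cylinder at (8.5, -3) gives a regular 12-gon of circumradius 9 (constant along its height); the cone at (14.5, -3.5) (r1=3→r2=0.5) has section circumradius 2.614 here — a regular 12-gon; Subtracting the remaining from the first: starting from the 17.5×6.5 cube, the 14×9 cube at (15, 14.5) misses the remaining region (no effect); the r=9 cylinder at (8.5, -3) partially overlaps it — only the 69.91 mm² overlap (of its 243.00 mm²) is removed, clipping the outline; the cone at (14.5, -3.5) misses the remaining region (no effect) — 1 connected region. The outline is a single polygon with 11 vertices. Extrusion per mm of travel: 0.6 × 0.24 / (π × 1.425²) = 0.022573. Accumulating E over each segment gives final E = 1.2039.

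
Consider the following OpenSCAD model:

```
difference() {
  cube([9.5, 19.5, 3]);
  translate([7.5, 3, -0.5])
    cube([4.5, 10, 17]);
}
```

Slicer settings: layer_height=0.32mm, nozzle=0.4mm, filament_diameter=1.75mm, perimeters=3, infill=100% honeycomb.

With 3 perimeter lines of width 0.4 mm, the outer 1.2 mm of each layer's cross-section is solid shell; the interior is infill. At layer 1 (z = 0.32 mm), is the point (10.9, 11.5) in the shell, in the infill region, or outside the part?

At z = 0.32 mm: the 9.5×19.5 cube contributes its full rectangle; the 4.5×10 cube at (7.5, 3) contributes its full rectangle; After the difference (first − rest): starting from the 9.5×19.5 cube, the 4.5×10 cube at (7.5, 3) partially overlaps it — only the 20.00 mm² overlap (of its 45.00 mm²) is removed, clipping the outline — 1 connected region. Overall, the cross-section is a single solid region. The nearest boundary edge runs (9.50, 19.50)→(9.50, 13.00); distance from the point to it = 2.05 mm. The point is not inside any of the regions above, so it lies outside the cross-section (2.05 mm from the nearest boundary).

outside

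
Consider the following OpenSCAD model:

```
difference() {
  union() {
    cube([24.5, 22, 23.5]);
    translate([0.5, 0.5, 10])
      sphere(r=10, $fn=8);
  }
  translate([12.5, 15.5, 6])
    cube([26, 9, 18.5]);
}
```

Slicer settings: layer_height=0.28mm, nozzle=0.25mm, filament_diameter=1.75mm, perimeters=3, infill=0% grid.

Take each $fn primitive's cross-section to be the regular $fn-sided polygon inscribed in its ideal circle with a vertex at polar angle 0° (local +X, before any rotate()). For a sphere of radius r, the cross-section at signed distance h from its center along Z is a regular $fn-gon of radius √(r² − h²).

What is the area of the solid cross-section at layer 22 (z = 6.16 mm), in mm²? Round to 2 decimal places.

At z = 6.16 mm: the cube is present — its section is the full 24.5×22 rectangle (area 539.00 mm²); the r=10 sphere at (0.5, 0.5) slices to a regular 8-gon of circumradius 9.233 (√(r²−h²) with h=3.84 from center) (area = (8/2)·9.233²·sin(360°/8) = 241.14 mm²); Taking the union: the regions partially overlap — summed areas 780.14 mm² minus the doubly-counted overlap 69.66 mm² gives 710.47 mm² — area = 710.47 mm²; the cube at (12.5, 15.5) is present — its section is the full 26×9 rectangle (area 234.00 mm²); After the difference (first − rest): starting from that combined region (710.47 mm²), the 26×9 cube at (12.5, 15.5) partially overlaps it — only the 78.00 mm² overlap (of its 234.00 mm²) is removed, clipping the outline — area = 632.47 mm². Overall, the cross-section is a single solid region. Net area = 632.47 mm².

632.47 mm²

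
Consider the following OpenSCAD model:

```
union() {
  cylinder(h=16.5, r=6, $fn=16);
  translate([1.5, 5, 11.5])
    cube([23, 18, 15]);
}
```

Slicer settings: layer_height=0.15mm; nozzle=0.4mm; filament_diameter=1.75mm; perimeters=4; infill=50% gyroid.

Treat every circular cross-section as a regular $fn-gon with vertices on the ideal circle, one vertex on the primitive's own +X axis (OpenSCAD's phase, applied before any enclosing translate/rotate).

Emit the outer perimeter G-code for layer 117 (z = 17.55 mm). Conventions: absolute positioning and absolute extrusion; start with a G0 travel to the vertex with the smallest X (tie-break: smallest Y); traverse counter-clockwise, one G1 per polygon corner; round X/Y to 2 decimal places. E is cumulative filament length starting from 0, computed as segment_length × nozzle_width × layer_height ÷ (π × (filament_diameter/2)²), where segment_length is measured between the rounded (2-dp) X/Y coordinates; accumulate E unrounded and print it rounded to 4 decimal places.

G0 X1.50 Y5.00 Z17.55
G1 X24.50 Y5.00 E0.5737
G1 X24.50 Y23.00 E1.0227
G1 X1.50 Y23.00 E1.5965
G1 X1.50 Y5.00 E2.0455

At z = 17.55 mm: the cylinder is not intersected at this z (z outside [0, 16.5]); the cube at (1.5, 5) is present — its section is the full 23×18 rectangle; Merging all regions: only the 23×18 cube at (1.5, 5) is present, so the union is just that shape — 1 connected region. The outline is a single polygon with 4 vertices. Extrusion per mm of travel: 0.4 × 0.15 / (π × 0.875²) = 0.024945. Accumulating E over each segment gives final E = 2.0455.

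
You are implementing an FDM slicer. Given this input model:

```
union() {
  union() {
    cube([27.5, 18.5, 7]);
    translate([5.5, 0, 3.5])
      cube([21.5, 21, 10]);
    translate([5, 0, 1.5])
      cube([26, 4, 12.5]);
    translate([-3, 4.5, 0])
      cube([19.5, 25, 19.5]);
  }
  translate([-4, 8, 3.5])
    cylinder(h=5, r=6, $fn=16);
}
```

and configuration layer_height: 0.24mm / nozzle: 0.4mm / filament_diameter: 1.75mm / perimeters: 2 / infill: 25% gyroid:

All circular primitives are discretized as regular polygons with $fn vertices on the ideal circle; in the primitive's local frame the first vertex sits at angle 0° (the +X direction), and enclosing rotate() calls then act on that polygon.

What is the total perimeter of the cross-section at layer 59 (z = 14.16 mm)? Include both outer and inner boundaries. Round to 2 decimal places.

89.00 mm

At z = 14.16 mm: the cube is not intersected at this z (z outside [0, 7]); the cube at (5.5, 0) is absent (z outside [3.5, 13.5]); the cube at (5, 0) is absent (z outside [1.5, 14]); the cube at (-3, 4.5) (footprint 19.5×25) is included at this height (perimeter 89.00 mm); Combining (union): only the 19.5×25 cube at (-3, 4.5) is present, so the union is just that shape — boundary = 89.00 mm; the cylinder at (-4, 8) is absent (z outside [3.5, 8.5]); Combining (union): only the result so far is present, so the union is just that shape — boundary = 89.00 mm. Overall, the cross-section is a single solid region. Total boundary length (outer) = 89.00 mm.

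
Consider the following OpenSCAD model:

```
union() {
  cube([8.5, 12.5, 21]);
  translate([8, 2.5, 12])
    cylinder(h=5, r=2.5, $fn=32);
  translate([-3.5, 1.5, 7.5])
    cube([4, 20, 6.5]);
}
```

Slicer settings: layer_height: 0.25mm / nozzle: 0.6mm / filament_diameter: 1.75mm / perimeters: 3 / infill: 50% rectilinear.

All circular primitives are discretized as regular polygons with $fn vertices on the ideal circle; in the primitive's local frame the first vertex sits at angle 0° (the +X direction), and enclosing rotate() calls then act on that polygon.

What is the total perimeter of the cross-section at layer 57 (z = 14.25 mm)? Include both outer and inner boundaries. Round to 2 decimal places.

43.94 mm

At z = 14.25 mm: the cube (footprint 8.5×12.5) is included at this height (perimeter 42.00 mm); the cylinder at (8, 2.5): section is a regular 32-gon, circumradius r=2.5 (perimeter = 2·32·2.500·sin(180°/32) = 15.68 mm); the cube at (-3.5, 1.5) is absent (z outside [7.5, 14]); Combining (union): the regions partially overlap (shared area 12.23 mm²), so the edge portions inside another operand are dropped and the merged outline is re-measured after clipping — boundary = 43.94 mm. Overall, the cross-section is a single solid region. Total boundary length (outer) = 43.94 mm.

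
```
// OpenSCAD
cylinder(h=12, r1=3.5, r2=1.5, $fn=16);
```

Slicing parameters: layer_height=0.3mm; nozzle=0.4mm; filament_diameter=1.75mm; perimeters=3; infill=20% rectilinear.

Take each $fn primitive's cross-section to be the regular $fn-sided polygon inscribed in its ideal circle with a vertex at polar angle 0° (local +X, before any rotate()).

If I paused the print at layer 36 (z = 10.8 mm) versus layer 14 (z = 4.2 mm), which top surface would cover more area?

layer 14 (z = 4.2 mm)

Layer 36 (z = 10.8): the cone: at t=0.900 of its height the radius interpolates to r₁+(r₂−r₁)t = 1.700, giving a regular 16-gon of that circumradius (area = (16/2)·1.700²·sin(360°/16) = 8.85 mm²). So its area = 8.85 mm². Layer 14 (z = 4.2): the cone (r1=3.5→r2=1.5) has section circumradius 2.800 here — a regular 16-gon (area = (16/2)·2.800²·sin(360°/16) = 24.00 mm²). So its area = 24.00 mm². Layer 14 is larger (24.00 vs 8.85 mm²).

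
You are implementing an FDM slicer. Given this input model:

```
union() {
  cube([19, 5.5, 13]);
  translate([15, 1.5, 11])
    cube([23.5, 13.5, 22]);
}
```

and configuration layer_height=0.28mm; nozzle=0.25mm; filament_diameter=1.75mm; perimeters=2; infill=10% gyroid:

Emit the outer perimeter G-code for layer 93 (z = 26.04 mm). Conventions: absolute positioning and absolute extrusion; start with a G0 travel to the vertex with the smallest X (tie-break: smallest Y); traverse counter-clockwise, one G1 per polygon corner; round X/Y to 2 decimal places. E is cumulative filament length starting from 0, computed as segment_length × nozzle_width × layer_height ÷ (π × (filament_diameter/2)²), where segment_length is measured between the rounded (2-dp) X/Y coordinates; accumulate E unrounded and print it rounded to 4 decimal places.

G0 X15.00 Y1.50 Z26.04
G1 X38.50 Y1.50 E0.6839
G1 X38.50 Y15.00 E1.0768
G1 X15.00 Y15.00 E1.7607
G1 X15.00 Y1.50 E2.1536

At z = 26.04 mm: the cube does not reach this height (z outside [0, 13]); the 23.5×13.5 cube at (15, 1.5) contributes its full rectangle; Merging all regions: only the 23.5×13.5 cube at (15, 1.5) is present, so the union is just that shape — 1 connected region. The outline is a single polygon with 4 vertices. Extrusion per mm of travel: 0.25 × 0.28 / (π × 0.875²) = 0.029103. Accumulating E over each segment gives final E = 2.1536.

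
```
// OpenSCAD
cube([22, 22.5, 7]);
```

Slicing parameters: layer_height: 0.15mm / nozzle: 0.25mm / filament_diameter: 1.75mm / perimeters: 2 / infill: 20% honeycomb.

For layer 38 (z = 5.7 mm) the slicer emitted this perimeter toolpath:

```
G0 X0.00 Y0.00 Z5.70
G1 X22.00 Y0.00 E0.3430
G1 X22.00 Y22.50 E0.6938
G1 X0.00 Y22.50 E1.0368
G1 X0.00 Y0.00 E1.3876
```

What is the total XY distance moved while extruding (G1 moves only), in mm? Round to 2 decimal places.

89.00 mm

Sum the Euclidean lengths of each G1 segment: total = 89.00 mm.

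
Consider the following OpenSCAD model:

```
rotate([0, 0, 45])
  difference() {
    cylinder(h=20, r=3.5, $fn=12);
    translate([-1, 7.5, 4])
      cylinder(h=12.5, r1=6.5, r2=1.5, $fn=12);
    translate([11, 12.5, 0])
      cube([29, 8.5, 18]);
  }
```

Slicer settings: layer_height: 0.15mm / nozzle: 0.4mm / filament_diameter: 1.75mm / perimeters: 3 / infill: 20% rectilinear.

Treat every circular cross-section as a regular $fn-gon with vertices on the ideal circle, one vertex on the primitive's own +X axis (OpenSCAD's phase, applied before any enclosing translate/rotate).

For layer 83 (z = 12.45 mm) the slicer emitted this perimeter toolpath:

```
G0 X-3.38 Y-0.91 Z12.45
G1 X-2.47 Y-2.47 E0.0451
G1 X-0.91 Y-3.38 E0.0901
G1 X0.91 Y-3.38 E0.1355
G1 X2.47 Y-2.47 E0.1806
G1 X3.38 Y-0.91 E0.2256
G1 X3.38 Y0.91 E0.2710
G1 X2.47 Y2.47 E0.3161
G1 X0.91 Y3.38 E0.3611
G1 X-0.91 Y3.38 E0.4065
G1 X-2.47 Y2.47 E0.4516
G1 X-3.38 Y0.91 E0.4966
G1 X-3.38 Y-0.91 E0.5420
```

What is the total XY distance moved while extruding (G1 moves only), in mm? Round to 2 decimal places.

21.73 mm

Sum the Euclidean lengths of each G1 segment: total = 21.73 mm.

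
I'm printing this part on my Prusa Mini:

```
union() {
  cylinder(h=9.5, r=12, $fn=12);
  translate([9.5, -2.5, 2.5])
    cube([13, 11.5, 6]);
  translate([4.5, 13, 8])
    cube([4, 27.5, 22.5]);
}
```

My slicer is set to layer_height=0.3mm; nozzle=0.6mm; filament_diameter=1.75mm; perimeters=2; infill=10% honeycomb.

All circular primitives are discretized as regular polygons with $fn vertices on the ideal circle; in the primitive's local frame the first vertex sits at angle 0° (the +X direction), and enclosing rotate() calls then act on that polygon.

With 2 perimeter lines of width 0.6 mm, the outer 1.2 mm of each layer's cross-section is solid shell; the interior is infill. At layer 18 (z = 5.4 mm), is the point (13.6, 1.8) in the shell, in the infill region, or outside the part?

At z = 5.4 mm: the cylinder: section is a regular 12-gon, circumradius r=12; the cube at (9.5, -2.5) (footprint 13×11.5) is included at this height; the cube at (4.5, 13) is not intersected at this z (z outside [8, 30.5]); Combining (union): the regions partially overlap (shared area 15.99 mm²), so overlapping operands fuse into one piece — 1 connected region. Overall, the cross-section is a single solid region. The nearest boundary edge runs (22.50, -2.50)→(11.33, -2.50); distance from the point to it = 4.30 mm. The point is inside the cross-section and 4.30 mm from the nearest boundary — more than the 1.2 mm shell width (2 × 0.6), so it's in the infill interior.

infill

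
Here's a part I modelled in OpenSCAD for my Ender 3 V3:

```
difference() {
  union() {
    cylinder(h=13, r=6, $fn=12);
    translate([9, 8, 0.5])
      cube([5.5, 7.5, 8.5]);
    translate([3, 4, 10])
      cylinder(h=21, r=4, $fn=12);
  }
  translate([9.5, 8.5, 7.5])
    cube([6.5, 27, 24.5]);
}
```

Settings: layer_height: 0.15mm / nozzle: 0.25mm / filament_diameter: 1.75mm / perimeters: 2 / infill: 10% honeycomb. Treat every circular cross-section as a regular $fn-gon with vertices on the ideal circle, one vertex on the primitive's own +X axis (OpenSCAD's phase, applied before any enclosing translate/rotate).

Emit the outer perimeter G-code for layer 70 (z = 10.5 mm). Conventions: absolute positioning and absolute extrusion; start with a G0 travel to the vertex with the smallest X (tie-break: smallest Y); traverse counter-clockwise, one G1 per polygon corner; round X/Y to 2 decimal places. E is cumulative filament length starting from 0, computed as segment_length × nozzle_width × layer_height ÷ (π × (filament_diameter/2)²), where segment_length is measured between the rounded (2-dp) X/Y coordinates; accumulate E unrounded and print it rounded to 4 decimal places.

At z = 10.5 mm: the cylinder: section is a regular 12-gon, circumradius r=6; the cube at (9, 8) is not intersected at this z (z outside [0.5, 9]); the cylinder at (3, 4): section is a regular 12-gon, circumradius r=4; Merging all regions: the regions partially overlap (shared area 27.11 mm²), so overlapping operands fuse into one piece — 1 connected region; the 6.5×27 cube at (9.5, 8.5) contributes its full rectangle; After the difference (first − rest): starting from that combined region, the 6.5×27 cube at (9.5, 8.5) misses the remaining region (no effect) — 1 connected region. The outline is a single polygon with 18 vertices. Extrusion per mm of travel: 0.25 × 0.15 / (π × 0.875²) = 0.015591. Accumulating E over each segment gives final E = 0.6604.

G0 X-6.00 Y0.00 Z10.50
G1 X-5.20 Y-3.00 E0.0484
G1 X-3.00 Y-5.20 E0.0969
G1 X0.00 Y-6.00 E0.1453
G1 X3.00 Y-5.20 E0.1937
G1 X5.20 Y-3.00 E0.2422
G1 X6.00 Y0.00 E0.2906
G1 X5.68 Y1.21 E0.3102
G1 X6.46 Y2.00 E0.3275
G1 X7.00 Y4.00 E0.3598
G1 X6.46 Y6.00 E0.3921
G1 X5.00 Y7.46 E0.4242
G1 X3.00 Y8.00 E0.4565
G1 X1.00 Y7.46 E0.4888
G1 X-0.46 Y6.00 E0.5210
G1 X-0.50 Y5.87 E0.5232
G1 X-3.00 Y5.20 E0.5635
G1 X-5.20 Y3.00 E0.6120
G1 X-6.00 Y0.00 E0.6604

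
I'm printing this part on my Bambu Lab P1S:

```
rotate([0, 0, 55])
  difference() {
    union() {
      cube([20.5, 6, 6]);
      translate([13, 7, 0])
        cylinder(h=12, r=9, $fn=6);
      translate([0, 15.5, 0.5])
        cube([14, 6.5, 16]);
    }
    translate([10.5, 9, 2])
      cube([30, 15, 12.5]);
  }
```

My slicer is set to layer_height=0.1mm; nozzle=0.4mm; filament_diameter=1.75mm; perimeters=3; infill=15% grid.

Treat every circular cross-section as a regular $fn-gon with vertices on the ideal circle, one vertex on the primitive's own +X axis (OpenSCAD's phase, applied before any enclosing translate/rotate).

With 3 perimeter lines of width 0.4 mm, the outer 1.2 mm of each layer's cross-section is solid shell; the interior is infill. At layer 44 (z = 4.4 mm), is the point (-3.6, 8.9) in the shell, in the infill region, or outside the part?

shell

At z = 4.4 mm: the cube is present — its section is the full 20.5×6 rectangle; the r=9 cylinder at (13, 7) gives a regular 6-gon of circumradius 9 (constant along its height); the cube at (0, 15.5) (footprint 14×6.5) is included at this height; Combining (union): the regions partially overlap (shared area 79.55 mm²), so overlapping operands fuse into one piece — 2 connected regions; the 30×15 cube at (10.5, 9) contributes its full rectangle; Subtracting the remaining from the first: starting from that combined region, the 30×15 cube at (10.5, 9) partially overlaps it — only the 73.00 mm² overlap (of its 450.00 mm²) is removed, clipping the outline — 2 connected regions; (rotated 55° about Z; rotation is an isometry so areas/perimeters/island counts are preserved). Overall, the cross-section has 2 separate islands. Undo the 55° rotation: the query point maps to (5.226, 8.054) in the un-rotated model frame. The nearest boundary edge runs (4.00, 7.00)→(8.50, 14.79); distance from the point to it = 0.53 mm. (Shell/infill is judged within the island containing the point — the largest one.) The point is inside the cross-section, 0.53 mm from the nearest boundary — within the 1.2 mm shell band (3 × 0.4).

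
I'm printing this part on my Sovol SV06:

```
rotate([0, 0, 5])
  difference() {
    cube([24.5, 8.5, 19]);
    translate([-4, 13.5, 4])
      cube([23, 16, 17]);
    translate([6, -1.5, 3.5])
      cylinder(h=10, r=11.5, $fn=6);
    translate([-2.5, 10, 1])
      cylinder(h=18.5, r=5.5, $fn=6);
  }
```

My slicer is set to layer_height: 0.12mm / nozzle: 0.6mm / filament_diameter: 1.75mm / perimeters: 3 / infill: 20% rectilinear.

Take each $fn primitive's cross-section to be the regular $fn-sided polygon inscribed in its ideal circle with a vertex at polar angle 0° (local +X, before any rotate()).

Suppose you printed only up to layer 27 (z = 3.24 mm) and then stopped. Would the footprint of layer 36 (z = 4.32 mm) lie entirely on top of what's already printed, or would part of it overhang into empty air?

entirely on top

Compare the two slices. At z = 3.24: the cube is present — its section is the full 24.5×8.5 rectangle (area 208.25 mm²); the cube at (-4, 13.5) is absent (z outside [4, 21]); the cylinder at (6, -1.5) is not intersected at this z (z outside [3.5, 13.5]); the r=5.5 cylinder at (-2.5, 10) contributes a regular 6-gon of circumradius 5.5 (area = (6/2)·5.500²·sin(360°/6) = 78.59 mm²); After the difference (first − rest): starting from the 24.5×8.5 cube (208.25 mm²), the r=5.5 cylinder at (-2.5, 10) partially overlaps it — only the 3.89 mm² overlap (of its 78.59 mm²) is removed, clipping the outline — area = 204.36 mm²; (whole slice rotated 5° about Z — lengths, areas and connectivity unchanged). At z = 4.32: the cube (footprint 24.5×8.5) is included at this height (area 208.25 mm²); the cube at (-4, 13.5) (footprint 23×16) is included at this height (area 368.00 mm²); the cylinder at (6, -1.5): section is a regular 6-gon, circumradius r=11.5 (area = (6/2)·11.500²·sin(360°/6) = 343.60 mm²); the cylinder at (-2.5, 10): section is a regular 6-gon, circumradius r=5.5 (area = (6/2)·5.500²·sin(360°/6) = 78.59 mm²); After the difference (first − rest): starting from the 24.5×8.5 cube (208.25 mm²), the 23×16 cube at (-4, 13.5) misses the remaining region (no effect); the r=11.5 cylinder at (6, -1.5) partially overlaps it — only the 120.00 mm² overlap (of its 343.60 mm²) is removed, clipping the outline; the r=5.5 cylinder at (-2.5, 10) partially overlaps it — only the 0.14 mm² overlap (of its 78.59 mm²) is removed, clipping the outline — area = 88.11 mm²; (whole slice rotated 5° about Z — lengths, areas and connectivity unchanged). Checking containment: the cross-section at z = 4.32 is a subset of the cross-section at z = 3.24.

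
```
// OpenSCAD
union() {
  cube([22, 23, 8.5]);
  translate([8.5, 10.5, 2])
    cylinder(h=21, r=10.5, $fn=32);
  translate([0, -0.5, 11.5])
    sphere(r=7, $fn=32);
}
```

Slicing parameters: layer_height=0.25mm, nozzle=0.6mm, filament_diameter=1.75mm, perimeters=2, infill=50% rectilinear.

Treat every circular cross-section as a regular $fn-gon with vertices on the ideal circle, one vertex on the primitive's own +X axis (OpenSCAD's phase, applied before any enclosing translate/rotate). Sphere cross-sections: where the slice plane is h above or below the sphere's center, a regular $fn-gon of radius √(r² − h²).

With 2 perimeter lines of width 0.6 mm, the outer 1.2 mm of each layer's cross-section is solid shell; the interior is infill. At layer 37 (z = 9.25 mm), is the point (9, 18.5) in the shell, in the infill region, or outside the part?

infill

At z = 9.25 mm: the cube is not intersected at this z (z outside [0, 8.5]); the r=10.5 cylinder at (8.5, 10.5) contributes a regular 32-gon of circumradius 10.5; the r=7 sphere at (0, -0.5) slices to a regular 32-gon of circumradius 6.629 (√(r²−h²) with h=2.25 from center); Taking the union: the regions partially overlap (shared area 20.67 mm²), so overlapping operands fuse into one piece — 1 connected region. Overall, the cross-section is a single solid region. The nearest boundary edge runs (8.50, 21.00)→(10.55, 20.80); distance from the point to it = 2.44 mm. The point is inside the cross-section and 2.44 mm from the nearest boundary — more than the 1.2 mm shell width (2 × 0.6), so it's in the infill interior.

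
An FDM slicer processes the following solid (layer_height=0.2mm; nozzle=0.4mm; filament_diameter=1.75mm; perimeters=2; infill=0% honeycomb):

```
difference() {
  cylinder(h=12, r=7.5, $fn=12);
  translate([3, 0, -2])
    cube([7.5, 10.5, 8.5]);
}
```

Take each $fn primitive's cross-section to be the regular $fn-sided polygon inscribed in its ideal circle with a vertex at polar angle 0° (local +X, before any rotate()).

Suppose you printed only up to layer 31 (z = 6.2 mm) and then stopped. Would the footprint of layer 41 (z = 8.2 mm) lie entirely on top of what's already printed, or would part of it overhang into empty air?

Compare the two slices. At z = 6.2: the cylinder: section is a regular 12-gon, circumradius r=7.5 (area = (12/2)·7.500²·sin(360°/12) = 168.75 mm²); the cube at (3, 0) (footprint 7.5×10.5) is included at this height (area 78.75 mm²); After the difference (first − rest): starting from the r=7.5 cylinder (168.75 mm²), the 7.5×10.5 cube at (3, 0) partially overlaps it — only the 20.89 mm² overlap (of its 78.75 mm²) is removed, clipping the outline — area = 147.86 mm². At z = 8.2: the r=7.5 cylinder contributes a regular 12-gon of circumradius 7.5 (area = (12/2)·7.500²·sin(360°/12) = 168.75 mm²); the cube at (3, 0) does not reach this height (z outside [-2, 6.5]); Subtracting the remaining from the first: none of the subtracted shapes is present at this height, so the r=7.5 cylinder is unchanged — area = 168.75 mm². Checking containment: at z = 8.2 the cross-section extends beyond the z = 6.2 cross-section by about 20.89 mm².

part overhangs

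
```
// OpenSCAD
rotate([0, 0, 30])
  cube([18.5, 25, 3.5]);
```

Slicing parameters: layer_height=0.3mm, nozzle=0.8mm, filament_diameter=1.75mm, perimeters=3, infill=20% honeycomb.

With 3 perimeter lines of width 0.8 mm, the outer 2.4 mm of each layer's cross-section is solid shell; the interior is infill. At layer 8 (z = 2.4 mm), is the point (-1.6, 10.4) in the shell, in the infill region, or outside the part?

infill

At z = 2.4 mm: the cube is present — its section is the full 18.5×25 rectangle; (whole slice rotated 30° about Z — lengths, areas and connectivity unchanged). Overall, the cross-section is a single solid region. Undo the 30° rotation: the query point maps to (3.814, 9.807) in the un-rotated model frame. The nearest boundary edge runs (0.00, 25.00)→(0.00, 0.00); distance from the point to it = 3.81 mm. The point is inside the cross-section and 3.81 mm from the nearest boundary — more than the 2.4 mm shell width (3 × 0.8), so it's in the infill interior.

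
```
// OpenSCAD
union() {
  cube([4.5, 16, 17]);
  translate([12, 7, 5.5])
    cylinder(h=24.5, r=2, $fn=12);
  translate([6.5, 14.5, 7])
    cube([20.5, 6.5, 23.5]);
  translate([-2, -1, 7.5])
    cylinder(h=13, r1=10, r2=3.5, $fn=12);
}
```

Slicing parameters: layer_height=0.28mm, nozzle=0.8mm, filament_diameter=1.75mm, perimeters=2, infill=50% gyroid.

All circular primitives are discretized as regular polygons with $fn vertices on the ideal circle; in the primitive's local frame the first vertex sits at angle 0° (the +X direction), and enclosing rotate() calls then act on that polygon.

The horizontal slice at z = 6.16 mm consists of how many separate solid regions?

At z = 6.16 mm: the 4.5×16 cube contributes its full rectangle; the r=2 cylinder at (12, 7) contributes a regular 12-gon of circumradius 2; the cube at (6.5, 14.5) is not intersected at this z (z outside [7, 30.5]); the cone at (-2, -1) is not intersected at this z (z outside [7.5, 20.5]); Merging all regions: the 2 present regions are separate (no shared area or edge), so areas and boundary lengths simply add and each stays a separate island — 2 connected regions. The result has 2 disconnected regions.

2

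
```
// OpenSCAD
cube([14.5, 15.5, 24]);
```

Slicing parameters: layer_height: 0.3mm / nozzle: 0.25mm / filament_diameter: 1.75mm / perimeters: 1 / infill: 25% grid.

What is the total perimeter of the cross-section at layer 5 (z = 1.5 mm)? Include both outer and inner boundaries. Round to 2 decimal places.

60.00 mm

At z = 1.5 mm: the cube is present — its section is the full 14.5×15.5 rectangle (perimeter 60.00 mm). Overall, the cross-section is a single solid region. Total boundary length (outer) = 60.00 mm.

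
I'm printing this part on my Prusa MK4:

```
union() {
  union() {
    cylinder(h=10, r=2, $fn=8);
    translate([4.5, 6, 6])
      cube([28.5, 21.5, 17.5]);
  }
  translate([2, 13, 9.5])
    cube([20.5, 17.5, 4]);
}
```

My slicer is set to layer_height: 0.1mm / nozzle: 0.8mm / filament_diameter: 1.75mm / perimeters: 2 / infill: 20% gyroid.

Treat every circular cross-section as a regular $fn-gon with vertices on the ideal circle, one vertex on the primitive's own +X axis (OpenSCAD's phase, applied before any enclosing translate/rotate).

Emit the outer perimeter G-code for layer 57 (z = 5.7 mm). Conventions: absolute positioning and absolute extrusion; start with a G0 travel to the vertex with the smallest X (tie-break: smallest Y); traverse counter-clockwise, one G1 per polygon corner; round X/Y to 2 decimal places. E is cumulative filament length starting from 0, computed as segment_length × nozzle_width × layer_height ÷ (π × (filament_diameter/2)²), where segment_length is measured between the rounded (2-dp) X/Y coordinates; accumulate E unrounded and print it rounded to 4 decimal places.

G0 X-2.00 Y0.00 Z5.70
G1 X-1.41 Y-1.41 E0.0508
G1 X0.00 Y-2.00 E0.1017
G1 X1.41 Y-1.41 E0.1525
G1 X2.00 Y0.00 E0.2033
G1 X1.41 Y1.41 E0.2542
G1 X0.00 Y2.00 E0.3050
G1 X-1.41 Y1.41 E0.3559
G1 X-2.00 Y0.00 E0.4067

At z = 5.7 mm: the r=2 cylinder gives a regular 8-gon of circumradius 2 (constant along its height); the cube at (4.5, 6) does not reach this height (z outside [6, 23.5]); Combining (union): only the r=2 cylinder is present, so the union is just that shape — 1 connected region; the cube at (2, 13) is not intersected at this z (z outside [9.5, 13.5]); Merging all regions: only that combined region is present, so the union is just that shape — 1 connected region. The outline is a single polygon with 8 vertices. Extrusion per mm of travel: 0.8 × 0.1 / (π × 0.875²) = 0.033260. Accumulating E over each segment gives final E = 0.4067.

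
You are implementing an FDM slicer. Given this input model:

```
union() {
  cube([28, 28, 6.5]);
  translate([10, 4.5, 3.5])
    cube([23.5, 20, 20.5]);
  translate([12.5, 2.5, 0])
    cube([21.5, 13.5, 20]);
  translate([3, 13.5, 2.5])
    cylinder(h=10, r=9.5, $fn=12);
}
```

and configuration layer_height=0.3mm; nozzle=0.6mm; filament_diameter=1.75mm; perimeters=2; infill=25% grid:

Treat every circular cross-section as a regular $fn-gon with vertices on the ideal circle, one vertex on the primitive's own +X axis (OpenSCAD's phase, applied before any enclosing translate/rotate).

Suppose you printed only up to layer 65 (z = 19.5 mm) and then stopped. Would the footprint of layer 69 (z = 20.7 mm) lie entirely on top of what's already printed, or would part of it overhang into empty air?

Compare the two slices. At z = 19.5: the cube does not reach this height (z outside [0, 6.5]); the cube at (10, 4.5) is present — its section is the full 23.5×20 rectangle (area 470.00 mm²); the 21.5×13.5 cube at (12.5, 2.5) contributes its full rectangle (area 290.25 mm²); the cylinder at (3, 13.5) is not intersected at this z (z outside [2.5, 12.5]); Combining (union): the regions partially overlap — summed areas 760.25 mm² minus the doubly-counted overlap 241.50 mm² gives 518.75 mm² — area = 518.75 mm². At z = 20.7: the cube is not intersected at this z (z outside [0, 6.5]); the cube at (10, 4.5) (footprint 23.5×20) is included at this height (area 470.00 mm²); the cube at (12.5, 2.5) is absent (z outside [0, 20]); the cylinder at (3, 13.5) does not reach this height (z outside [2.5, 12.5]); Taking the union: only the 23.5×20 cube at (10, 4.5) is present, so the union is just that shape — area = 470.00 mm². Checking containment: the cross-section at z = 20.7 is a subset of the cross-section at z = 19.5.

entirely on top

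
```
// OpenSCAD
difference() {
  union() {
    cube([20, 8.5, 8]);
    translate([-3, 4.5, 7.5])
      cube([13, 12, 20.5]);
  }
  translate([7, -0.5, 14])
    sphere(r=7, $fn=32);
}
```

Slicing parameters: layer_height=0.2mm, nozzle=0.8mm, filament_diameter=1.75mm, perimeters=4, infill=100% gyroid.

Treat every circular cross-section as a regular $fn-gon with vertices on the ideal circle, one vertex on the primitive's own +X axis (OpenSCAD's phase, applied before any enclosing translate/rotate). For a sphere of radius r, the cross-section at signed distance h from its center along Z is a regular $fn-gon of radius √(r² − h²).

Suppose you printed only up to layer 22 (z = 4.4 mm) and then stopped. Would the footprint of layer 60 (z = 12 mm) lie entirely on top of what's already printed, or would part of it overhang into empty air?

Compare the two slices. At z = 4.4: the 20×8.5 cube contributes its full rectangle (area 170.00 mm²); the cube at (-3, 4.5) is absent (z outside [7.5, 28]); Combining (union): only the 20×8.5 cube is present, so the union is just that shape — area = 170.00 mm²; the sphere at (7, -0.5) is not intersected at this z (|z−center|=9.600 > r=7); After the difference (first − rest): none of the subtracted shapes is present at this height, so that combined region is unchanged — area = 170.00 mm². At z = 12: the cube is not intersected at this z (z outside [0, 8]); the cube at (-3, 4.5) is present — its section is the full 13×12 rectangle (area 156.00 mm²); Taking the union: only the 13×12 cube at (-3, 4.5) is present, so the union is just that shape — area = 156.00 mm²; the r=7 sphere at (7, -0.5) contributes a regular 32-gon of circumradius √(7²−2²) = 6.708 (area = (32/2)·6.708²·sin(360°/32) = 140.47 mm²); Subtracting the remaining from the first: starting from the result so far (156.00 mm²), the r=7 sphere at (7, -0.5) partially overlaps it — only the 9.50 mm² overlap (of its 140.47 mm²) is removed, clipping the outline — area = 146.50 mm². Checking containment: at z = 12 the cross-section extends beyond the z = 4.4 cross-section by about 116.00 mm².

part overhangs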